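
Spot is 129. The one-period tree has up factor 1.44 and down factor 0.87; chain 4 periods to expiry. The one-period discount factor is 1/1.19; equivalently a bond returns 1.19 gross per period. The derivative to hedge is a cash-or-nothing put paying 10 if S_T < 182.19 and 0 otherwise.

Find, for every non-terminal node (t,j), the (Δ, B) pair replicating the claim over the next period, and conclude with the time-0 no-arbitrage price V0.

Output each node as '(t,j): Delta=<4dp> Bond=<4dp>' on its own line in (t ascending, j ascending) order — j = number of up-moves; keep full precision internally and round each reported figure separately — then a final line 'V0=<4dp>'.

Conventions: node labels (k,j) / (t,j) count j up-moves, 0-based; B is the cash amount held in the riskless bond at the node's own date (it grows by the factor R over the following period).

No-arbitrage ⇒ martingale measure with p* = (R−d)/(u−d) = 0.5614.
Payoffs at expiry: V(4,0)=10.0000, V(4,1)=10.0000, V(4,2)=0.0000, V(4,3)=0.0000, V(4,4)=0.0000
Node (3,0) S=84.9469: V=(p*·10.0000+(1−p*)·10.0000)/1.19=8.4034; Δ=(10.0000−10.0000)/(122.3235−73.9038)=0.0000; B=V−Δ·S=8.4034
Node (3,1) S=140.6017: V=(p*·0.0000+(1−p*)·10.0000)/1.19=3.6857; Δ=(0.0000−10.0000)/(202.4665−122.3235)=-0.1248; B=V−Δ·S=21.2295
Node (3,2) S=232.7201: V=(p*·0.0000+(1−p*)·0.0000)/1.19=0.0000; Δ=(0.0000−0.0000)/(335.1170−202.4665)=0.0000; B=V−Δ·S=0.0000
Node (3,3) S=385.1919: V=(p*·0.0000+(1−p*)·0.0000)/1.19=0.0000; Δ=(0.0000−0.0000)/(554.6764−335.1170)=0.0000; B=V−Δ·S=0.0000
Node (2,0) S=97.6401: V=(p*·3.6857+(1−p*)·8.4034)/1.19=4.8360; Δ=(3.6857−8.4034)/(140.6017−84.9469)=-0.0848; B=V−Δ·S=13.1126
Node (2,1) S=161.6112: V=(p*·0.0000+(1−p*)·3.6857)/1.19=1.3584; Δ=(0.0000−3.6857)/(232.7201−140.6017)=-0.0400; B=V−Δ·S=7.8245
Node (2,2) S=267.4944: V=(p*·0.0000+(1−p*)·0.0000)/1.19=0.0000; Δ=(0.0000−0.0000)/(385.1919−232.7201)=0.0000; B=V−Δ·S=0.0000
Node (1,0) S=112.2300: V=(p*·1.3584+(1−p*)·4.8360)/1.19=2.4233; Δ=(1.3584−4.8360)/(161.6112−97.6401)=-0.0544; B=V−Δ·S=8.5243
Node (1,1) S=185.7600: V=(p*·0.0000+(1−p*)·1.3584)/1.19=0.5007; Δ=(0.0000−1.3584)/(267.4944−161.6112)=-0.0128; B=V−Δ·S=2.8839
Node (0,0) S=129.0000: V=(p*·0.5007+(1−p*)·2.4233)/1.19=1.1293; Δ=(0.5007−2.4233)/(185.7600−112.2300)=-0.0261; B=V−Δ·S=4.5023
As a check, the time-0 holding Δ(0,0)·S0 + B(0,0) comes to 1.1293 — exactly V0.

(0,0): Delta=-0.0261 Bond=4.5023
(1,0): Delta=-0.0544 Bond=8.5243
(1,1): Delta=-0.0128 Bond=2.8839
(2,0): Delta=-0.0848 Bond=13.1126
(2,1): Delta=-0.0400 Bond=7.8245
(2,2): Delta=0.0000 Bond=0.0000
(3,0): Delta=0.0000 Bond=8.4034
(3,1): Delta=-0.1248 Bond=21.2295
(3,2): Delta=0.0000 Bond=0.0000
(3,3): Delta=0.0000 Bond=0.0000
V0=1.1293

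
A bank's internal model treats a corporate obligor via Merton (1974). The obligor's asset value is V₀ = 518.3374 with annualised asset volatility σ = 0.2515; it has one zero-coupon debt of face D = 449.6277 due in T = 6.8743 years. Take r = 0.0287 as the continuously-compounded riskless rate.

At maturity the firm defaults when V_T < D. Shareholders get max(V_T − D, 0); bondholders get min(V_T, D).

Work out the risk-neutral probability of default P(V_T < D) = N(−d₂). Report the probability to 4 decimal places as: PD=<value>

PD=0.4266

Equity is a call on the firm's assets struck at D = 449.6277:
d₁ = [ln(V₀/D) + (r + σ²/2)T] / (σ√T)
   = [ln(518.3374/449.6277) + (0.0287 + 0.5·0.2515²)·6.8743] / (0.2515·√6.8743)
   = [0.142206 + 0.414700] / 0.659405 = 0.844559
d₂ = d₁ − σ√T = 0.844559 − 0.659405 = 0.185154
risk-neutral PD = N(−d₂) = N(-0.185154) = 0.426554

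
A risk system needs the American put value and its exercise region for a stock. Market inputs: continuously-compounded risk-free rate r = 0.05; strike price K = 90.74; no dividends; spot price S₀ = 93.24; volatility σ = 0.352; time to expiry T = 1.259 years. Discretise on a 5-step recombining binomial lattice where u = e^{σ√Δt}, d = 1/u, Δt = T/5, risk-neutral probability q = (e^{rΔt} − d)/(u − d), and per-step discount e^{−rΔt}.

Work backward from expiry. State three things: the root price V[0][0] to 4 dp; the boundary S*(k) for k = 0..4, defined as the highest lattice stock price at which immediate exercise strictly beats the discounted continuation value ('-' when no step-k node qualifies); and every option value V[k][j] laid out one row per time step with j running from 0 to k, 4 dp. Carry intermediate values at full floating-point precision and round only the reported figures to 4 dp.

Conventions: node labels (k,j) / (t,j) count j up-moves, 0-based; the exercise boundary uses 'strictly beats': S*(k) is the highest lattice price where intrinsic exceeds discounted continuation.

price = 11.4416
boundary = - - - 54.8872 65.4909
tree:
11.4416
17.4581 5.5153
25.6423 9.4453 1.5936
35.8528 15.7452 3.1745 0.0000
44.7397 25.2491 6.3236 0.0000 0.0000
52.1877 35.8528 12.5967 0.0000 0.0000 0.0000

Δt=0.25180  u=1.19319  d=0.83809  q=0.49163  discount=0.98749
step 5 (expiry): payoffs max(K−S,0) = 52.1877 35.8528 12.5967 0.0000 0.0000 0.0000
step 4: (k=4,j=0): S=46.0003, K−S=44.7397, hold=43.6045 ⇒ V=44.7397 exercise | (k=4,j=1): S=65.4909, K−S=25.2491, hold=24.1138 ⇒ V=25.2491 exercise | (k=4,j=2): S=93.2400, K−S=0.0000, hold=6.3236 ⇒ V=6.3236 continue | (k=4,j=3): S=132.7466, K−S=0.0000, hold=0.0000 ⇒ V=0.0000 continue | (k=4,j=4): S=188.9924, K−S=0.0000, hold=0.0000 ⇒ V=0.0000 continue  boundary S*=65.4909
step 3: (k=3,j=0): S=54.8872, K−S=35.8528, hold=34.7176 ⇒ V=35.8528 exercise | (k=3,j=1): S=78.1433, K−S=12.5967, hold=15.7452 ⇒ V=15.7452 continue | (k=3,j=2): S=111.2533, K−S=0.0000, hold=3.1745 ⇒ V=3.1745 continue | (k=3,j=3): S=158.3922, K−S=0.0000, hold=0.0000 ⇒ V=0.0000 continue  boundary S*=54.8872
step 2: (k=2,j=0): S=65.4909, K−S=25.2491, hold=25.6423 ⇒ V=25.6423 continue | (k=2,j=1): S=93.2400, K−S=0.0000, hold=9.4453 ⇒ V=9.4453 continue | (k=2,j=2): S=132.7466, K−S=0.0000, hold=1.5936 ⇒ V=1.5936 continue  boundary S*=-
step 1: (k=1,j=0): S=78.1433, K−S=12.5967, hold=17.4581 ⇒ V=17.4581 continue | (k=1,j=1): S=111.2533, K−S=0.0000, hold=5.5153 ⇒ V=5.5153 continue  boundary S*=-
step 0: (k=0,j=0): S=93.2400, K−S=0.0000, hold=11.4416 ⇒ V=11.4416 continue  boundary S*=-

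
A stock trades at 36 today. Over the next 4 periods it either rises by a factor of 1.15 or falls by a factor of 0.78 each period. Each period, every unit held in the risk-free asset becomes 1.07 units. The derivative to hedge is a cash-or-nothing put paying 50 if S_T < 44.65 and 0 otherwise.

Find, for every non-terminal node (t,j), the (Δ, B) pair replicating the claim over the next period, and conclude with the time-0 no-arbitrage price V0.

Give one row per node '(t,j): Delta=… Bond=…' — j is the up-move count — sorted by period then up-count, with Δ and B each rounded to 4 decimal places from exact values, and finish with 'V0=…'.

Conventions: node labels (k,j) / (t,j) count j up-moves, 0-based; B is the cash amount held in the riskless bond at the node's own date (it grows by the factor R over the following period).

Under the risk-neutral measure, an up-move has probability p* = (R−d)/(u−d) = 0.7838 and values discount at R = 1.07.
At maturity the claim pays: V(4,0)=50.0000, V(4,1)=50.0000, V(4,2)=50.0000, V(4,3)=50.0000, V(4,4)=0.0000
  t=3,j=0: stock 17.0839 → up 19.6465 (V=50.0000), down 13.3254 (V=50.0000). Price 46.7290; hedge Δ=0.0000, bond B=46.7290.
  t=3,j=1: stock 25.1878 → up 28.9659 (V=50.0000), down 19.6465 (V=50.0000). Price 46.7290; hedge Δ=0.0000, bond B=46.7290.
  t=3,j=2: stock 37.1358 → up 42.7062 (V=50.0000), down 28.9659 (V=50.0000). Price 46.7290; hedge Δ=0.0000, bond B=46.7290.
  t=3,j=3: stock 54.7515 → up 62.9642 (V=0.0000), down 42.7062 (V=50.0000). Price 10.1036; hedge Δ=-2.4682, bond B=145.2387.
  t=2,j=0: stock 21.9024 → up 25.1878 (V=46.7290), down 17.0839 (V=46.7290). Price 43.6719; hedge Δ=0.0000, bond B=43.6719.
  t=2,j=1: stock 32.2920 → up 37.1358 (V=46.7290), down 25.1878 (V=46.7290). Price 43.6719; hedge Δ=0.0000, bond B=43.6719.
  t=2,j=2: stock 47.6100 → up 54.7515 (V=10.1036), down 37.1358 (V=46.7290). Price 16.8435; hedge Δ=-2.0791, bond B=115.8311.
  t=1,j=0: stock 28.0800 → up 32.2920 (V=43.6719), down 21.9024 (V=43.6719). Price 40.8149; hedge Δ=0.0000, bond B=40.8149.
  t=1,j=1: stock 41.4000 → up 47.6100 (V=16.8435), down 32.2920 (V=43.6719). Price 21.1629; hedge Δ=-1.7514, bond B=93.6721.
  t=0,j=0: stock 36.0000 → up 41.4000 (V=21.1629), down 28.0800 (V=40.8149). Price 23.7495; hedge Δ=-1.4754, bond B=76.8631.
Check: Δ(0,0)·S0 + B(0,0) = 23.7495 = V0.

(0,0): Delta=-1.4754 Bond=76.8631
(1,0): Delta=0.0000 Bond=40.8149
(1,1): Delta=-1.7514 Bond=93.6721
(2,0): Delta=0.0000 Bond=43.6719
(2,1): Delta=0.0000 Bond=43.6719
(2,2): Delta=-2.0791 Bond=115.8311
(3,0): Delta=0.0000 Bond=46.7290
(3,1): Delta=0.0000 Bond=46.7290
(3,2): Delta=0.0000 Bond=46.7290
(3,3): Delta=-2.4682 Bond=145.2387
V0=23.7495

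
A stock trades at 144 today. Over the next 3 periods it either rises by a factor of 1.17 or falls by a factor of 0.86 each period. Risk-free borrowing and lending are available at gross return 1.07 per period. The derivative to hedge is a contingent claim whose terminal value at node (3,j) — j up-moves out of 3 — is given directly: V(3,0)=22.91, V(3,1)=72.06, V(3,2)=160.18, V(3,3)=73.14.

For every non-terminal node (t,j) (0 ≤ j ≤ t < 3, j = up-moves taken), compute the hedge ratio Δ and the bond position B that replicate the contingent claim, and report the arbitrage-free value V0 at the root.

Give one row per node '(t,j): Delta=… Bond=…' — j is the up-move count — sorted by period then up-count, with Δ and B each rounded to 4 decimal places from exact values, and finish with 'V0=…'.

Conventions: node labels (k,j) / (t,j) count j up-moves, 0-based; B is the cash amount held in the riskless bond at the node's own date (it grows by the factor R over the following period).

Under the risk-neutral measure, an up-move has probability p* = (R−d)/(u−d) = 0.6774 and values discount at R = 1.07.
Payoffs at expiry: V(3,0)=22.9100, V(3,1)=72.0600, V(3,2)=160.1800, V(3,3)=73.1400
(2,0): S=106.5024. Δ = (V_up−V_dn)/(S_up−S_dn) = (72.0600−22.9100)/(124.6078−91.5921) = 1.4887. V = [p*·72.0600 + (1−p*)·22.9100]/1.07 = 52.5282. B = V − Δ·S = -106.0202.
(2,1): S=144.8928. Δ = (V_up−V_dn)/(S_up−S_dn) = (160.1800−72.0600)/(169.5246−124.6078) = 1.9619. V = [p*·160.1800 + (1−p*)·72.0600]/1.07 = 123.1348. B = V − Δ·S = -161.1233.
(2,2): S=197.1216. Δ = (V_up−V_dn)/(S_up−S_dn) = (73.1400−160.1800)/(230.6323−169.5246) = -1.4244. V = [p*·73.1400 + (1−p*)·160.1800]/1.07 = 94.5957. B = V − Δ·S = 375.3699.
(1,0): S=123.8400. Δ = (V_up−V_dn)/(S_up−S_dn) = (123.1348−52.5282)/(144.8928−106.5024) = 1.8392. V = [p*·123.1348 + (1−p*)·52.5282]/1.07 = 93.7929. B = V − Δ·S = -133.9702.
(1,1): S=168.4800. Δ = (V_up−V_dn)/(S_up−S_dn) = (94.5957−123.1348)/(197.1216−144.8928) = -0.5464. V = [p*·94.5957 + (1−p*)·123.1348]/1.07 = 97.0111. B = V − Δ·S = 189.0725.
(0,0): S=144.0000. Δ = (V_up−V_dn)/(S_up−S_dn) = (97.0111−93.7929)/(168.4800−123.8400) = 0.0721. V = [p*·97.0111 + (1−p*)·93.7929]/1.07 = 89.6944. B = V − Δ·S = 79.3133.
Sanity check at the root: Δ(0,0)·S0 + B(0,0) reproduces V0 = 89.6944.

(0,0): Delta=0.0721 Bond=79.3133
(1,0): Delta=1.8392 Bond=-133.9702
(1,1): Delta=-0.5464 Bond=189.0725
(2,0): Delta=1.4887 Bond=-106.0202
(2,1): Delta=1.9619 Bond=-161.1233
(2,2): Delta=-1.4244 Bond=375.3699
V0=89.6944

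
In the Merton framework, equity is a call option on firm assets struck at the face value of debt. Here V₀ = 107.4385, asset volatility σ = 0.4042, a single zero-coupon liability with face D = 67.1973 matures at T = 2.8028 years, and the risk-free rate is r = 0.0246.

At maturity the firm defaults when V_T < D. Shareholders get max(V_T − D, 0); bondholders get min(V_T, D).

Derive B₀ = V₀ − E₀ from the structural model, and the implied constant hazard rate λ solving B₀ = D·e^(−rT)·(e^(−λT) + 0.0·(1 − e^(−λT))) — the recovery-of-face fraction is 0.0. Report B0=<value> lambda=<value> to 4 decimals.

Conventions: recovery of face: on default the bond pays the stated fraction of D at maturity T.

B0=56.2109 lambda=0.0391

With assets at 107.4385 and a single debt payment of 67.1973 at 2.8028 years:
d₁ = [ln(V₀/D) + (r + σ²/2)T] / (σ√T)
   = [ln(107.4385/67.1973) + (0.0246 + 0.5·0.4042²)·2.8028] / (0.4042·√2.8028)
   = [0.469286 + 0.297906] / 0.676694 = 1.133735
d₂ = d₁ − σ√T = 1.133735 − 0.676694 = 0.457041
N(d₁) = 0.871547,  N(d₂) = 0.676179,  e^(−rT) = 0.933374
E₀ = V₀·N(d₁) − D·e^(−rT)·N(d₂)
   = 107.4385·0.871547 − 67.1973·0.933374·0.676179 = 51.227597
B₀ = V₀ − E₀ = 107.4385 − 51.227597 = 56.210903
e^(−λT) = (B₀·e^(rT)/D − 0)/(1 − 0) = (56.2109·1.071381/67.1973 − 0)/1 = 0.89621629
λ = −ln(0.89621629)/2.8028 = 0.039094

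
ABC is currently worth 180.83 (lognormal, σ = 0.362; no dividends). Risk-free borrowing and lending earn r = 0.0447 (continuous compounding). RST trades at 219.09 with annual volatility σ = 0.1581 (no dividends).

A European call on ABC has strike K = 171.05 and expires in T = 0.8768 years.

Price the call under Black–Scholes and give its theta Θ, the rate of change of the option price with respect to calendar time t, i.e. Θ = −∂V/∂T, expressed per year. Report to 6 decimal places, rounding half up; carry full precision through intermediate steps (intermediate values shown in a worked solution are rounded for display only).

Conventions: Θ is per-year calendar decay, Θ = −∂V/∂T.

price = 32.306772
Θ = -16.605308

σ√T = 0.362·√0.8768 = 0.338968
d₁ = (ln(S/K) + (r+σ²/2)T) / (σ√T) = (ln(180.83/171.05) + (0.0447+0.362²/2)·0.8768) / 0.338968 = (0.055601 + 0.096643) / 0.338968 = 0.449140
d₂ = d₁ − σ√T = 0.449140 − 0.338968 = 0.110172
e^{−rT} = 0.961565
N(d₁) = 0.673335,  N(d₂) = 0.543863
Call price V = S·N(d₁) − K·e^{−rT}·N(d₂) = 121.759101 − 89.452329 = 32.306772
φ(d₁) = (1/√(2π))·e^{−d₁²/2} = 0.360666
Θ = −S·φ(d₁)·σ/(2√T) − r·K·e^{−rT}·N(d₂) = −12.606789 − 3.998519 = -16.605308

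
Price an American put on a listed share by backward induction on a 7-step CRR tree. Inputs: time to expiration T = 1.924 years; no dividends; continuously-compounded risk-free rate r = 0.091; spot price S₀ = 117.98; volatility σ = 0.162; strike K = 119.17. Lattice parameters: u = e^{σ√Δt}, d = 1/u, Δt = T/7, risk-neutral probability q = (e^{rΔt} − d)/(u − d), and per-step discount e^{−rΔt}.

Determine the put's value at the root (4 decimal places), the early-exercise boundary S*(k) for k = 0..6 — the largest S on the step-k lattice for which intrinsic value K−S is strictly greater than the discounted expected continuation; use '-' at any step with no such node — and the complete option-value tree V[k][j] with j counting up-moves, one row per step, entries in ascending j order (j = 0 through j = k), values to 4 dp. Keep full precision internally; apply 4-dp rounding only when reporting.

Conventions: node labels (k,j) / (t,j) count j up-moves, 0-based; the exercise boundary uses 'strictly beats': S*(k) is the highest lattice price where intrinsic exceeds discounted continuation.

params: Δt=0.27486 u=1.08864 d=0.91858 q=0.62771 e^(-rΔt)=0.97530
t_7 payoffs: 54.0654 42.0118 27.7265 10.7965 0.0000 0.0000 0.0000 0.0000
t_6: node(6,0) S=70.8756 payoff=48.2944 vs cont=45.3507 → 48.2944 [stop]  node(6,1) S=83.9977 payoff=35.1723 vs cont=32.2286 → 35.1723 [stop]  node(6,2) S=99.5492 payoff=19.6208 vs cont=16.6771 → 19.6208 [stop]  node(6,3) S=117.9800 payoff=1.1900 vs cont=3.9202 → 3.9202 [wait]  node(6,4) S=139.8231 payoff=0.0000 vs cont=0.0000 → 0.0000 [wait]  node(6,5) S=165.7103 payoff=0.0000 vs cont=0.0000 → 0.0000 [wait]  node(6,6) S=196.3903 payoff=0.0000 vs cont=0.0000 → 0.0000 [wait]  ⇒ S*(6)=99.5492
t_5: node(5,0) S=77.1582 payoff=42.0118 vs cont=39.0681 → 42.0118 [stop]  node(5,1) S=91.4435 payoff=27.7265 vs cont=24.7828 → 27.7265 [stop]  node(5,2) S=108.3735 payoff=10.7965 vs cont=9.5242 → 10.7965 [stop]  node(5,3) S=128.4380 payoff=0.0000 vs cont=1.4234 → 1.4234 [wait]  node(5,4) S=152.2174 payoff=0.0000 vs cont=0.0000 → 0.0000 [wait]  node(5,5) S=180.3992 payoff=0.0000 vs cont=0.0000 → 0.0000 [wait]  ⇒ S*(5)=108.3735
t_4: node(4,0) S=83.9977 payoff=35.1723 vs cont=32.2286 → 35.1723 [stop]  node(4,1) S=99.5492 payoff=19.6208 vs cont=16.6771 → 19.6208 [stop]  node(4,2) S=117.9800 payoff=1.1900 vs cont=4.7916 → 4.7916 [wait]  node(4,3) S=139.8231 payoff=0.0000 vs cont=0.5168 → 0.5168 [wait]  node(4,4) S=165.7103 payoff=0.0000 vs cont=0.0000 → 0.0000 [wait]  ⇒ S*(4)=99.5492
t_3: node(3,0) S=91.4435 payoff=27.7265 vs cont=24.7828 → 27.7265 [stop]  node(3,1) S=108.3735 payoff=10.7965 vs cont=10.0577 → 10.7965 [stop]  node(3,2) S=128.4380 payoff=0.0000 vs cont=2.0562 → 2.0562 [wait]  node(3,3) S=152.2174 payoff=0.0000 vs cont=0.1877 → 0.1877 [wait]  ⇒ S*(3)=108.3735
t_2: node(2,0) S=99.5492 payoff=19.6208 vs cont=16.6771 → 19.6208 [stop]  node(2,1) S=117.9800 payoff=1.1900 vs cont=5.1790 → 5.1790 [wait]  node(2,2) S=139.8231 payoff=0.0000 vs cont=0.8615 → 0.8615 [wait]  ⇒ S*(2)=99.5492
t_1: node(1,0) S=108.3735 payoff=10.7965 vs cont=10.2948 → 10.7965 [stop]  node(1,1) S=128.4380 payoff=0.0000 vs cont=2.4079 → 2.4079 [wait]  ⇒ S*(1)=108.3735
t_0: node(0,0) S=117.9800 payoff=1.1900 vs cont=5.3943 → 5.3943 [wait]  ⇒ S*(0)=-

price = 5.3943
boundary = - 108.3735 99.5492 108.3735 99.5492 108.3735 99.5492
tree:
5.3943
10.7965 2.4079
19.6208 5.1790 0.8615
27.7265 10.7965 2.0562 0.1877
35.1723 19.6208 4.7916 0.5168 0.0000
42.0118 27.7265 10.7965 1.4234 0.0000 0.0000
48.2944 35.1723 19.6208 3.9202 0.0000 0.0000 0.0000
54.0654 42.0118 27.7265 10.7965 0.0000 0.0000 0.0000 0.0000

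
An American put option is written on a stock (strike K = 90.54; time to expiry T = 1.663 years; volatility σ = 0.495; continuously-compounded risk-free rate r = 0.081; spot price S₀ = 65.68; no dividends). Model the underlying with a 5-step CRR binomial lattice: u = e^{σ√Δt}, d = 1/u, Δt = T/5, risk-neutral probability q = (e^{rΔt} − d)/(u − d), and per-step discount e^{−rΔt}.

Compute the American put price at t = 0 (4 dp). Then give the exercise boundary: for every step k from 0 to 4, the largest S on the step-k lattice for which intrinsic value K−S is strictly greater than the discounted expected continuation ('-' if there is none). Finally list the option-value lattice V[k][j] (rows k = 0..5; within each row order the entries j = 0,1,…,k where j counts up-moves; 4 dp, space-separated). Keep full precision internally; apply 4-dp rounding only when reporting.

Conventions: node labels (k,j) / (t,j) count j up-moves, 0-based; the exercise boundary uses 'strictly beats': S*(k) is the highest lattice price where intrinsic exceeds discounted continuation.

price = 28.9721
boundary = - 49.3689 37.1085 49.3689 65.6800
tree:
28.9721
41.1711 17.2198
53.4315 27.2104 7.2221
62.6471 41.1711 13.4201 0.8212
69.5741 53.4315 24.8600 1.6108 0.0000
74.7808 62.6471 41.1711 3.1598 0.0000 0.0000

Δt=0.33260  u=1.33039  d=0.75166  q=0.47630  discount=0.97342
step 5 (expiry): payoffs max(K−S,0) = 74.7808 62.6471 41.1711 3.1598 0.0000 0.0000
step 4: (k=4,j=0): S=20.9659, K−S=69.5741, hold=67.1674 ⇒ V=69.5741 exercise | (k=4,j=1): S=37.1085, K−S=53.4315, hold=51.0248 ⇒ V=53.4315 exercise | (k=4,j=2): S=65.6800, K−S=24.8600, hold=22.4534 ⇒ V=24.8600 exercise | (k=4,j=3): S=116.2499, K−S=0.0000, hold=1.6108 ⇒ V=1.6108 continue | (k=4,j=4): S=205.7558, K−S=0.0000, hold=0.0000 ⇒ V=0.0000 continue  boundary S*=65.6800
step 3: (k=3,j=0): S=27.8929, K−S=62.6471, hold=60.2404 ⇒ V=62.6471 exercise | (k=3,j=1): S=49.3689, K−S=41.1711, hold=38.7645 ⇒ V=41.1711 exercise | (k=3,j=2): S=87.3802, K−S=3.1598, hold=13.4201 ⇒ V=13.4201 continue | (k=3,j=3): S=154.6580, K−S=0.0000, hold=0.8212 ⇒ V=0.8212 continue  boundary S*=49.3689
step 2: (k=2,j=0): S=37.1085, K−S=53.4315, hold=51.0248 ⇒ V=53.4315 exercise | (k=2,j=1): S=65.6800, K−S=24.8600, hold=27.2104 ⇒ V=27.2104 continue | (k=2,j=2): S=116.2499, K−S=0.0000, hold=7.2221 ⇒ V=7.2221 continue  boundary S*=37.1085
step 1: (k=1,j=0): S=49.3689, K−S=41.1711, hold=39.8542 ⇒ V=41.1711 exercise | (k=1,j=1): S=87.3802, K−S=3.1598, hold=17.2198 ⇒ V=17.2198 continue  boundary S*=49.3689
step 0: (k=0,j=0): S=65.6800, K−S=24.8600, hold=28.9721 ⇒ V=28.9721 continue  boundary S*=-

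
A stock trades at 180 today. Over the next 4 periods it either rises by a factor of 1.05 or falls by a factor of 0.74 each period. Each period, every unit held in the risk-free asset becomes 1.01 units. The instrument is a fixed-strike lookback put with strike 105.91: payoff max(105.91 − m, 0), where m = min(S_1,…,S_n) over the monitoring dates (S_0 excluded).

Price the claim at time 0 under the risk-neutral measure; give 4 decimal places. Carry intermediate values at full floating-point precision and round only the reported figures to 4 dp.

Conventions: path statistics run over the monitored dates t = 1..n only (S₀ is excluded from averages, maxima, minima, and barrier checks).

price = 0.3790

With p* = (R−d)/(u−d) = 0.8710, sum probability × payoff across the paths and divide by R^4.
Enumerate all 2^4 = 16 price paths (U = up ×1.05, D = down ×0.74); each path with k up-moves has probability p*^k·(1−p*)^(4−k).
DDDD: m=53.9758, payoff=51.9342, prob=0.000277
UDDD: m=76.5873, payoff=29.3227, prob=0.001871
DUDD: m=76.5873, payoff=29.3227, prob=0.001871
UUDD: m=108.6712, payoff=0.0000, prob=0.012630
DDUD: m=76.5873, payoff=29.3227, prob=0.001871
UDUD: m=108.6712, payoff=0.0000, prob=0.012630
DUUD: m=108.6712, payoff=0.0000, prob=0.012630
UUUD: m=154.1957, payoff=0.0000, prob=0.085252
DDDU: m=72.9403, payoff=32.9697, prob=0.001871
UDDU: m=103.4964, payoff=2.4136, prob=0.012630
DUDU: m=103.4964, payoff=2.4136, prob=0.012630
UUDU: m=146.8530, payoff=0.0000, prob=0.085252
DDUU: m=98.5680, payoff=7.3420, prob=0.012630
UDUU: m=139.8600, payoff=0.0000, prob=0.085252
DUUU: m=133.2000, payoff=0.0000, prob=0.085252
UUUU: m=189.0000, payoff=0.0000, prob=0.575451
Price = Σ prob·payoff / R^4 = 0.394379 / 1.040604 = 0.3790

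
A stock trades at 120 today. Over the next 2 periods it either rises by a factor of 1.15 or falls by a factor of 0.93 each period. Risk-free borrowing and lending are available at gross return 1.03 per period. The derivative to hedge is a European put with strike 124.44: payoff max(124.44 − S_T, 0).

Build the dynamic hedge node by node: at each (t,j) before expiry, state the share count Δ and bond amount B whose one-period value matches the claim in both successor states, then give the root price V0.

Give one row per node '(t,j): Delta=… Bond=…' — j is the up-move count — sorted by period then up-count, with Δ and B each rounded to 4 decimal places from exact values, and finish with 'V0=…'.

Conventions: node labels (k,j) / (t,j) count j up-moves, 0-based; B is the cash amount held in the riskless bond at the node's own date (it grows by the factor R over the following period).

No-arbitrage ⇒ martingale measure with p* = (R−d)/(u−d) = 0.4545.
Expiry values: V(2,0)=20.6520, V(2,1)=0.0000, V(2,2)=0.0000
(1,0): S=111.6000. Δ = (V_up−V_dn)/(S_up−S_dn) = (0.0000−20.6520)/(128.3400−103.7880) = -0.8412. V = [p*·0.0000 + (1−p*)·20.6520]/1.03 = 10.9366. B = V − Δ·S = 104.8094.
(1,1): S=138.0000. Δ = (V_up−V_dn)/(S_up−S_dn) = (0.0000−0.0000)/(158.7000−128.3400) = 0.0000. V = [p*·0.0000 + (1−p*)·0.0000]/1.03 = 0.0000. B = V − Δ·S = 0.0000.
(0,0): S=120.0000. Δ = (V_up−V_dn)/(S_up−S_dn) = (0.0000−10.9366)/(138.0000−111.6000) = -0.4143. V = [p*·0.0000 + (1−p*)·10.9366]/1.03 = 5.7917. B = V − Δ·S = 55.5036.
Verification: the root portfolio costs Δ(0,0)·S0 + B(0,0) = 5.7917, matching V0.

(0,0): Delta=-0.4143 Bond=55.5036
(1,0): Delta=-0.8412 Bond=104.8094
(1,1): Delta=0.0000 Bond=0.0000
V0=5.7917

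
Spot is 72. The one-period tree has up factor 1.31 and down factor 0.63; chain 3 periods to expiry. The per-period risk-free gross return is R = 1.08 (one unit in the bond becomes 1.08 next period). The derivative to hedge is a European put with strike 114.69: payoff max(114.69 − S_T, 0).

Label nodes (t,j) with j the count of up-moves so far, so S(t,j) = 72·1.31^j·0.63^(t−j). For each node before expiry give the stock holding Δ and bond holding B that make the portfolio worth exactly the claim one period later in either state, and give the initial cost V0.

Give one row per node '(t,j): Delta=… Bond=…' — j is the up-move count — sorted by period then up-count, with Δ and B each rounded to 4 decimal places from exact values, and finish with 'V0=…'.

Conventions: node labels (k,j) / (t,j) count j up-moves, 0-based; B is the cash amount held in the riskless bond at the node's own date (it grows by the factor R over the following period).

(0,0): Delta=-0.6383 Bond=75.8512
(1,0): Delta=-1.0000 Bond=98.3282
(1,1): Delta=-0.5493 Bond=73.5324
(2,0): Delta=-1.0000 Bond=106.1944
(2,1): Delta=-1.0000 Bond=106.1944
(2,2): Delta=-0.4386 Bond=65.7278
V0=29.8971

Under the risk-neutral measure, an up-move has probability p* = (R−d)/(u−d) = 0.6618 and values discount at R = 1.08.
Expiry values: V(3,0)=96.6866, V(3,1)=77.2544, V(3,2)=36.8477, V(3,3)=0.0000
(2,0): S=28.5768. Δ = (V_up−V_dn)/(S_up−S_dn) = (77.2544−96.6866)/(37.4356−18.0034) = -1.0000. V = [p*·77.2544 + (1−p*)·96.6866]/1.08 = 77.6176. B = V − Δ·S = 106.1944.
(2,1): S=59.4216. Δ = (V_up−V_dn)/(S_up−S_dn) = (36.8477−77.2544)/(77.8423−37.4356) = -1.0000. V = [p*·36.8477 + (1−p*)·77.2544]/1.08 = 46.7728. B = V − Δ·S = 106.1944.
(2,2): S=123.5592. Δ = (V_up−V_dn)/(S_up−S_dn) = (0.0000−36.8477)/(161.8626−77.8423) = -0.4386. V = [p*·0.0000 + (1−p*)·36.8477]/1.08 = 11.5400. B = V − Δ·S = 65.7278.
(1,0): S=45.3600. Δ = (V_up−V_dn)/(S_up−S_dn) = (46.7728−77.6176)/(59.4216−28.5768) = -1.0000. V = [p*·46.7728 + (1−p*)·77.6176]/1.08 = 52.9682. B = V − Δ·S = 98.3282.
(1,1): S=94.3200. Δ = (V_up−V_dn)/(S_up−S_dn) = (11.5400−46.7728)/(123.5592−59.4216) = -0.5493. V = [p*·11.5400 + (1−p*)·46.7728]/1.08 = 21.7194. B = V − Δ·S = 73.5324.
(0,0): S=72.0000. Δ = (V_up−V_dn)/(S_up−S_dn) = (21.7194−52.9682)/(94.3200−45.3600) = -0.6383. V = [p*·21.7194 + (1−p*)·52.9682]/1.08 = 29.8971. B = V − Δ·S = 75.8512.
Sanity check at the root: Δ(0,0)·S0 + B(0,0) reproduces V0 = 29.8971.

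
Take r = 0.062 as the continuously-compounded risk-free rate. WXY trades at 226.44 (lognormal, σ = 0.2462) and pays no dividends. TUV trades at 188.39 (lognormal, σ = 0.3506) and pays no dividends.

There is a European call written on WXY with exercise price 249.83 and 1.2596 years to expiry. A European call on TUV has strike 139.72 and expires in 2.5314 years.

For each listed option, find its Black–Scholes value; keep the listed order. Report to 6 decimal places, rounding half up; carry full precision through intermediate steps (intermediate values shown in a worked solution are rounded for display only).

[WXY call K=249.83]
σ√T = 0.2462·√1.2596 = 0.276315
d₁ = (ln(S/K) + (r+σ²/2)T) / (σ√T) = (ln(226.44/249.83) + (0.062+0.2462²/2)·1.2596) / 0.276315 = (-0.098301 + 0.116270) / 0.276315 = 0.065033
d₂ = d₁ − σ√T = 0.065033 − 0.276315 = -0.211282
e^{−rT} = 0.924876
N(d₁) = 0.525926,  N(d₂) = 0.416334
price = S·N(d₁) − K·e^{−rT}·N(d₂) = 119.090684 − 96.198796 = 22.891888
[TUV call K=139.72]
σ√T = 0.3506·√2.5314 = 0.557818
d₁ = (ln(S/K) + (r+σ²/2)T) / (σ√T) = (ln(188.39/139.72) + (0.062+0.3506²/2)·2.5314) / 0.557818 = (0.298874 + 0.312527) / 0.557818 = 1.096059
d₂ = d₁ − σ√T = 1.096059 − 0.557818 = 0.538241
e^{−rT} = 0.854750
N(d₁) = 0.863473,  N(d₂) = 0.704795
price = S·N(d₁) − K·e^{−rT}·N(d₂) = 162.669765 − 84.170528 = 78.499237

price(WXY call K=249.83) = 22.891888
price(TUV call K=139.72) = 78.499237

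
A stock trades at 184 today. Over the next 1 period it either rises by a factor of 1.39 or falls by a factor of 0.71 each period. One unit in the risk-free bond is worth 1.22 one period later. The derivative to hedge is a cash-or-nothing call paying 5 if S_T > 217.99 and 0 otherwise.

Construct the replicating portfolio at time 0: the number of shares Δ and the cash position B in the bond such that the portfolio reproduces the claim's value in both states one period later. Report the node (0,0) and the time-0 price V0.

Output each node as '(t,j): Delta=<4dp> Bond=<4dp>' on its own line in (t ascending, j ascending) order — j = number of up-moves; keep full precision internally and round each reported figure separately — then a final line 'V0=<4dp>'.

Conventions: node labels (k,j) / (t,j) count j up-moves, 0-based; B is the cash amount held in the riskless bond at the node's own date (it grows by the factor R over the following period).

(0,0): Delta=0.0400 Bond=-4.2792
V0=3.0738

The replicating-portfolio and risk-neutral prices coincide; use p* = (1.22−0.71)/(1.39−0.71) = 0.7500 for the latter.
Payoffs at expiry: V(1,0)=0.0000, V(1,1)=5.0000
(0,0): S=184.0000. Δ = (V_up−V_dn)/(S_up−S_dn) = (5.0000−0.0000)/(255.7600−130.6400) = 0.0400. V = [p*·5.0000 + (1−p*)·0.0000]/1.22 = 3.0738. B = V − Δ·S = -4.2792.
Check: Δ(0,0)·S0 + B(0,0) = 3.0738 = V0.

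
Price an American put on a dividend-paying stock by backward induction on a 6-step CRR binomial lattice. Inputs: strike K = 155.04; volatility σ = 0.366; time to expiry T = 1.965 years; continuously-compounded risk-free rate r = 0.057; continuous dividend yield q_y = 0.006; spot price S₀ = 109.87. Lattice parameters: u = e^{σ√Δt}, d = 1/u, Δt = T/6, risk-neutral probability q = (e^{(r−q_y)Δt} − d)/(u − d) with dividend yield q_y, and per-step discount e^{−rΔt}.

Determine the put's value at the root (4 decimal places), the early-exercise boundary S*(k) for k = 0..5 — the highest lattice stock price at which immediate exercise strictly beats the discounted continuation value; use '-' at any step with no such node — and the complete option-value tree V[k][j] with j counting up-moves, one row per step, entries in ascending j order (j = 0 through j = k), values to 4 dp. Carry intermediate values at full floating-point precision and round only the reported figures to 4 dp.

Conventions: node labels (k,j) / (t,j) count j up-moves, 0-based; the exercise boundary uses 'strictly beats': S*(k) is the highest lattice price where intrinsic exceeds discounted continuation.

price = 48.2520
boundary = - 89.1076 72.2687 89.1076 109.8700 89.1076
tree:
48.2520
65.9324 31.5470
82.7713 46.6388 16.9154
96.4280 65.9324 28.1771 5.7411
107.5041 82.7713 45.1700 11.4186 0.0000
116.4871 96.4280 65.9324 22.7108 0.0000 0.0000
123.7725 107.5041 82.7713 45.1700 0.0000 0.0000 0.0000

Δt=0.32750, u=1.23300, d=0.81103, q=0.48774, disc=e^(-rΔt)=0.98151
k=6 terminal: V=max(K-S,0) → 123.7725 107.5041 82.7713 45.1700 0.0000 0.0000 0.0000
k=5: j=0 S=38.5529 intr=116.4871 cont=113.6954 V=116.4871[EX]; j=1 S=58.6120 intr=96.4280 cont=93.6757 V=96.4280[EX]; j=2 S=89.1076 intr=65.9324 cont=63.2399 V=65.9324[EX]; j=3 S=135.4701 intr=19.5699 cont=22.7108 V=22.7108[hold]; j=4 S=205.9549 intr=0.0000 cont=0.0000 V=0.0000[hold]; j=5 S=313.1127 intr=0.0000 cont=0.0000 V=0.0000[hold]  S*(5)=89.1076
k=4: j=0 S=47.5359 intr=107.5041 cont=104.7300 V=107.5041[EX]; j=1 S=72.2687 intr=82.7713 cont=80.0458 V=82.7713[EX]; j=2 S=109.8700 intr=45.1700 cont=44.0219 V=45.1700[EX]; j=3 S=167.0351 intr=0.0000 cont=11.4186 V=11.4186[hold]; j=4 S=253.9431 intr=0.0000 cont=0.0000 V=0.0000[hold]  S*(4)=109.8700
k=3: j=0 S=58.6120 intr=96.4280 cont=93.6757 V=96.4280[EX]; j=1 S=89.1076 intr=65.9324 cont=63.2399 V=65.9324[EX]; j=2 S=135.4701 intr=19.5699 cont=28.1771 V=28.1771[hold]; j=3 S=205.9549 intr=0.0000 cont=5.7411 V=5.7411[hold]  S*(3)=89.1076
k=2: j=0 S=72.2687 intr=82.7713 cont=80.0458 V=82.7713[EX]; j=1 S=109.8700 intr=45.1700 cont=46.6388 V=46.6388[hold]; j=2 S=167.0351 intr=0.0000 cont=16.9154 V=16.9154[hold]  S*(2)=72.2687
k=1: j=0 S=89.1076 intr=65.9324 cont=63.9431 V=65.9324[EX]; j=1 S=135.4701 intr=19.5699 cont=31.5470 V=31.5470[hold]  S*(1)=89.1076
k=0: j=0 S=109.8700 intr=45.1700 cont=48.2520 V=48.2520[hold]  S*(0)=-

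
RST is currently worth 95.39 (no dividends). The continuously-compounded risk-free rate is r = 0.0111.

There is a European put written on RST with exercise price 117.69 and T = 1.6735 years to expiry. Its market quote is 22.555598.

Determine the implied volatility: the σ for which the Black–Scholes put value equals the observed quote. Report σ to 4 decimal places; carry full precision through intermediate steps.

sigma = 0.1696

At σ = 0.1696 the Black–Scholes value reproduces the quote:
σ√T = 0.1696·√1.6735 = 0.219401
d₁ = (ln(S/K) + (r+σ²/2)T) / (σ√T) = (ln(95.39/117.69) + (0.0111+0.1696²/2)·1.6735) / 0.219401 = (-0.210080 + 0.042644) / 0.219401 = -0.763151
d₂ = d₁ − σ√T = -0.763151 − 0.219401 = -0.982552
e^{−rT} = 0.981596
N(−d₁) = 0.777313,  N(−d₂) = 0.837086
V = K·e^{−rT}·N(−d₂) − S·N(−d₁) = 96.703504 − 74.147906 = 22.555598 (matching the quote); vega is positive throughout, so no other σ reproduces this price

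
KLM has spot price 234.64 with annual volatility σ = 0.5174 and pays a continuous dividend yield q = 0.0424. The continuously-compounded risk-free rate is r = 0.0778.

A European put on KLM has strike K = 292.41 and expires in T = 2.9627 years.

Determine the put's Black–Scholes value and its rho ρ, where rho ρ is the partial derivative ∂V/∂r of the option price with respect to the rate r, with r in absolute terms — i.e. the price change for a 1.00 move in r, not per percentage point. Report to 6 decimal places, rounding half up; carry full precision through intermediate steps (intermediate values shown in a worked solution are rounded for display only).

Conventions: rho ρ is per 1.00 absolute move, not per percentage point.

σ√T = 0.5174·√2.9627 = 0.890575
d₁ = (ln(S/K) + (r−q+σ²/2)T) / (σ√T) = (ln(234.64/292.41) + (0.0778−0.0424+0.5174²/2)·2.9627) / 0.890575 = (-0.220105 + 0.501441) / 0.890575 = 0.315905
d₂ = d₁ − σ√T = 0.315905 − 0.890575 = -0.574670
e^{−rT} = 0.794138
e^{−qT} = 0.881951
N(−d₁) = 0.376037,  N(−d₂) = 0.717243
Put price V = K·e^{−rT}·N(−d₂) − S·e^{−qT}·N(−d₁) = 166.553721 − 77.817587 = 88.736134
ρ = −K·T·e^{−rT}·N(−d₂) = -493.448710

price = 88.736134
ρ = -493.448710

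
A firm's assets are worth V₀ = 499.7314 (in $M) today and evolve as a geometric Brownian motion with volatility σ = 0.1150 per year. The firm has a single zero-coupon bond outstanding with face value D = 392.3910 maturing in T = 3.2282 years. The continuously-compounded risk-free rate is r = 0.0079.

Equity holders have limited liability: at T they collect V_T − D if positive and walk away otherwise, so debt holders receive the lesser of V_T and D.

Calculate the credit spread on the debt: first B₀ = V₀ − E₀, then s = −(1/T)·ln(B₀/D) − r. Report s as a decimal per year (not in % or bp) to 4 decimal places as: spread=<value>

spread=0.0034

With assets at 499.7314 and a single debt payment of 392.3910 at 3.2282 years:
d₁ = [ln(V₀/D) + (r + σ²/2)T] / (σ√T)
   = [ln(499.7314/392.3910) + (0.0079 + 0.5·0.1150²)·3.2282] / (0.1150·√3.2282)
   = [0.241812 + 0.046849] / 0.206623 = 1.397045
d₂ = d₁ − σ√T = 1.397045 − 0.206623 = 1.190422
N(d₁) = 0.918800,  N(d₂) = 0.883060,  e^(−rT) = 0.974820
E₀ = V₀·N(d₁) − D·e^(−rT)·N(d₂)
   = 499.7314·0.918800 − 392.3910·0.974820·0.883060 = 121.373597
B₀ = V₀ − E₀ = 499.7314 − 121.373597 = 378.357803
spread = −(1/T)·ln(B₀/D) − r = −(1/3.2282)·ln(378.357803/392.3910) − 0.0079 = 0.00338136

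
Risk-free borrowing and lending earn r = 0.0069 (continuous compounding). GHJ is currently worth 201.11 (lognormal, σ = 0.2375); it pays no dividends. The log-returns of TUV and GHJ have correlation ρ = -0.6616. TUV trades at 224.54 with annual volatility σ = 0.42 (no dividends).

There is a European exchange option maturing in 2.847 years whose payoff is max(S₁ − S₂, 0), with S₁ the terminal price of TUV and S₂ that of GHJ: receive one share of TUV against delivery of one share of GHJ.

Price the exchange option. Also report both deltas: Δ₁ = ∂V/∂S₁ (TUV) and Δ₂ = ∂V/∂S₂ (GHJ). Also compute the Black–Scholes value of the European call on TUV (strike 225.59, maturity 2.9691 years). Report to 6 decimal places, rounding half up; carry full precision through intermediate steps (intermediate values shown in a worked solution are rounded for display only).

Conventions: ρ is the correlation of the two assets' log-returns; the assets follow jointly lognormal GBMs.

exchange price = 95.082293
Δ1 = 0.731609
Δ2 = -0.344057
price(TUV call K=225.59) = 64.719820

σ_eff = √(σ₁² + σ₂² − 2ρσ₁σ₂) = √(0.42² + 0.2375² − 2·-0.6616·0.42·0.2375) = 0.603983
d₁ = (ln(S₁/S₂) + (q₂ − q₁ + σ_eff²/2)T) / (σ_eff√T) = (ln(224.54/201.11) + (0.0 − 0.0 + 0.182398)·2.847) / 1.019104 = 0.617688
d₂ = d₁ − σ_eff√T = 0.617688 − 1.019104 = -0.401416
N(d₁) = 0.731609,  N(d₂) = 0.344057
V = S₁·e^{−q₁T}·N(d₁) − S₂·e^{−q₂T}·N(d₂) = 164.275591 − 69.193298 = 95.082293
Δ₁ = e^{−q₁T}·N(d₁) = 0.731609;  Δ₂ = −e^{−q₂T}·N(d₂) = -0.344057
[vanilla: TUV call K=225.59]
σ√T = 0.42·√2.9691 = 0.723705
d₁ = (ln(S/K) + (r+σ²/2)T) / (σ√T) = (ln(224.54/225.59) + (0.0069+0.42²/2)·2.9691) / 0.723705 = (-0.004665 + 0.282361) / 0.723705 = 0.383714
d₂ = d₁ − σ√T = 0.383714 − 0.723705 = -0.339991
e^{−rT} = 0.979722
N(d₁) = 0.649405,  N(d₂) = 0.366932
price = S·N(d₁) − K·e^{−rT}·N(d₂) = 145.817380 − 81.097559 = 64.719820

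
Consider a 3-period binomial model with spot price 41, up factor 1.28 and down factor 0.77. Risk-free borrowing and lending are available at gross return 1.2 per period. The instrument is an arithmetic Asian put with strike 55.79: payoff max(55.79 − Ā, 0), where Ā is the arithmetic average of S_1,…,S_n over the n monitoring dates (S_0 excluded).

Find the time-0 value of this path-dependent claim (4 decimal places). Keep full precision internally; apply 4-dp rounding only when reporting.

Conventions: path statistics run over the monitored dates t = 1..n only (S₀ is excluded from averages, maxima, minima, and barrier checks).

price = 2.2503

Set p* = 0.8431 (from d < R < u); the path-dependent value is the discounted p*-expectation over all price paths.
Enumerate all 2^3 = 8 price paths (U = up ×1.28, D = down ×0.77); each path with k up-moves has probability p*^k·(1−p*)^(3−k).
DDD: Ā=24.8656, payoff=30.9244, prob=0.003860
UDD: Ā=41.3350, payoff=14.4550, prob=0.020746
DUD: Ā=34.3650, payoff=21.4250, prob=0.020746
UUD: Ā=57.1262, payoff=0.0000, prob=0.111511
DDU: Ā=28.9981, payoff=26.7919, prob=0.020746
UDU: Ā=48.2046, payoff=7.5854, prob=0.111511
DUU: Ā=41.2346, payoff=14.5554, prob=0.111511
UUU: Ā=68.5459, payoff=0.0000, prob=0.599370
Price = Σ prob·payoff / R^3 = 3.888491 / 1.728000 = 2.2503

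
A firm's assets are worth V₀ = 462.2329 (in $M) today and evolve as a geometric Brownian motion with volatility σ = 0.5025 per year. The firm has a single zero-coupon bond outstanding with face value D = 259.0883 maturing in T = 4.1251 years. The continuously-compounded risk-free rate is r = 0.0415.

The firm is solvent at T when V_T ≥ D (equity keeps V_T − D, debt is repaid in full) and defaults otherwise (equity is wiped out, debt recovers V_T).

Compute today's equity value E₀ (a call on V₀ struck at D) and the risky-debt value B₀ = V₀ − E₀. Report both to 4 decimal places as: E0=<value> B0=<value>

Apply the equity-as-call identities (strike 259.0883, horizon 4.1251 years):
d₁ = [ln(V₀/D) + (r + σ²/2)T] / (σ√T)
   = [ln(462.2329/259.0883) + (0.0415 + 0.5·0.5025²)·4.1251] / (0.5025·√4.1251)
   = [0.578900 + 0.691998] / 1.020595 = 1.245253
d₂ = d₁ − σ√T = 1.245253 − 1.020595 = 0.224658
N(d₁) = 0.893481,  N(d₂) = 0.588877,  e^(−rT) = 0.842660
E₀ = V₀·N(d₁) − D·e^(−rT)·N(d₂)
   = 462.2329·0.893481 − 259.0883·0.842660·0.588877 = 284.430432
B₀ = V₀ − E₀ = 462.2329 − 284.430432 = 177.802468

E0=284.4304 B0=177.8025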